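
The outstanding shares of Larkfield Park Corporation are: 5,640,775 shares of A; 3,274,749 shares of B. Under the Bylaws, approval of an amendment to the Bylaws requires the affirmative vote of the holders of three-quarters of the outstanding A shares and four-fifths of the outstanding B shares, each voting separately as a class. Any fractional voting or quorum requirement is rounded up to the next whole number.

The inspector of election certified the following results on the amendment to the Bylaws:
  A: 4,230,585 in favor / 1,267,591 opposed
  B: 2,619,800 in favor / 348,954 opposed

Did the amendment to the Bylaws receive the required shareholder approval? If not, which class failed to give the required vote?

Approved — every class gave the required vote.

A: 3/4 of 5640775 = 4230581.25, rounded up to 4230582; 4,230,582 required, 4,230,585 in favor — approved.
B: 4/5 of 3274749 = 2619799.20, rounded up to 2619800; 2,619,800 required, 2,619,800 in favor — approved.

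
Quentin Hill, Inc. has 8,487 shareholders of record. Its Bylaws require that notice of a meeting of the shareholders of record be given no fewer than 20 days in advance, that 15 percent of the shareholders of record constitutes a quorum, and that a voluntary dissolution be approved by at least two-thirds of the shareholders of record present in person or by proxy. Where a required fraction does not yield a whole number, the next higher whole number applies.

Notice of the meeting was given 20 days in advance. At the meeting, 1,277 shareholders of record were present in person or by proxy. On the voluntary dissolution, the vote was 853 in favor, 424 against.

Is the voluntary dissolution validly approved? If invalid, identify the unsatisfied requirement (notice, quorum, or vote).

Notice: 20 days given; 20 required. Satisfied.
Quorum: 15% of 8,487 = 1,273.05, rounded up to 1,274; 1,277 present. Satisfied.
Vote: requires two-thirds of those present (1,277); 2/3 of 1277 = 851.33, rounded up to 852, so 852 needed; 853 in favor. Satisfied.

Valid — all requirements satisfied.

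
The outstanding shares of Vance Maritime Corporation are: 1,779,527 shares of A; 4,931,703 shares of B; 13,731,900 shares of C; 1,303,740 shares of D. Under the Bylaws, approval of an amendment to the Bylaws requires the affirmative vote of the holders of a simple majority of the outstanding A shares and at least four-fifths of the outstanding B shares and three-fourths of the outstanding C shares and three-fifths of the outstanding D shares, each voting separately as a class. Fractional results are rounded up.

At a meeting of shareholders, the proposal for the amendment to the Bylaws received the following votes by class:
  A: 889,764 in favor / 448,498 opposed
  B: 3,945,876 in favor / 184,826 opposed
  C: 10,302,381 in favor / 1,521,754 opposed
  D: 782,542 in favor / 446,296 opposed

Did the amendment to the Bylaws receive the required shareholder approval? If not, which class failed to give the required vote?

Approved — every class gave the required vote.

A: a majority of 1779527 is 889764; 889,764 required, 889,764 in favor — approved.
B: 4/5 of 4931703 = 3945362.40, rounded up to 3945363; 3,945,363 required, 3,945,876 in favor — approved.
C: 3/4 of 13731900 = 10298925; 10,298,925 required, 10,302,381 in favor — approved.
D: 3/5 of 1303740 = 782244; 782,244 required, 782,542 in favor — approved.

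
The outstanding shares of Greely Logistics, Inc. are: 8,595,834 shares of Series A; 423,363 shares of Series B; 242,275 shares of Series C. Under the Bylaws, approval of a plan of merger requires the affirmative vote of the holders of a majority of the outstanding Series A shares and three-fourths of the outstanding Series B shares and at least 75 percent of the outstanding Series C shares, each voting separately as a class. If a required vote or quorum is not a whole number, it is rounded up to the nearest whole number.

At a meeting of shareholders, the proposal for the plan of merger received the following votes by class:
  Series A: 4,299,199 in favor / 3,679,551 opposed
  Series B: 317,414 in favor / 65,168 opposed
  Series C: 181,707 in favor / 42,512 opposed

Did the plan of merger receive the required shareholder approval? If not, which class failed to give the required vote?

Not approved — the Series B shares did not give the required vote.

Series A: a majority of 8595834 is 4297918; 4,297,918 required, 4,299,199 in favor — approved.
Series B: 3/4 of 423363 = 317522.25, rounded up to 317523; 317,523 required, 317,414 in favor — not approved.
Series C: 3/4 of 242275 = 181706.25, rounded up to 181707; 181,707 required, 181,707 in favor — approved.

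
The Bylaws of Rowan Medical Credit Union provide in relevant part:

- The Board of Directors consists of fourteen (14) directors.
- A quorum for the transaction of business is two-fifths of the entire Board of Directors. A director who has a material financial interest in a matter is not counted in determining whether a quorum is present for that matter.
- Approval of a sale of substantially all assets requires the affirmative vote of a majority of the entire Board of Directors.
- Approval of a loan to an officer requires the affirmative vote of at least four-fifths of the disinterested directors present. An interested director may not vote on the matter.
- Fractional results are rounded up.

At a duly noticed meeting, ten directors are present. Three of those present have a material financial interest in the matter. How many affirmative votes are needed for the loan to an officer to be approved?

6

The loan to an officer requires four-fifths of the disinterested directors present (10 − 3 = 7).
4/5 of 7 = 5.60, rounded up to 6.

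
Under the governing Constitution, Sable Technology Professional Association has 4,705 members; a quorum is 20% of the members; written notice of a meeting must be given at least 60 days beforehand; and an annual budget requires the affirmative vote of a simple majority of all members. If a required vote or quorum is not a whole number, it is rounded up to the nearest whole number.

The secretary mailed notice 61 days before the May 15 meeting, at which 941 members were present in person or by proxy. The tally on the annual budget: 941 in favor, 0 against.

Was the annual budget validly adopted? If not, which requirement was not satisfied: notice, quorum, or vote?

Notice: 61 days given; 60 required. Satisfied.
Quorum: 20% of 4,705 = 941; 941 present. Satisfied.
Vote: requires a majority of all members (4,705); a majority of 4705 is 2353, so 2,353 needed; 941 in favor. Not satisfied.

Invalid — vote requirement not satisfied.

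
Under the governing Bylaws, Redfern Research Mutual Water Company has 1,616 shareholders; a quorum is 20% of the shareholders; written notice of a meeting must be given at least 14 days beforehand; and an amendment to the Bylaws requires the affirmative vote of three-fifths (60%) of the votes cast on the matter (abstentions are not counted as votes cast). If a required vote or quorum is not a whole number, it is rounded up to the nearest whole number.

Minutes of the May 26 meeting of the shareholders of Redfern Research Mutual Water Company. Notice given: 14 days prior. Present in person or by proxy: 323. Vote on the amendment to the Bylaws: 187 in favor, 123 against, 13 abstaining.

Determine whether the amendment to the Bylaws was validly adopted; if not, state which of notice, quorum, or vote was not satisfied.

Notice: 14 days given; 14 required. Satisfied.
Quorum: 20% of 1,616 = 323.20, rounded up to 324; 323 present. Not satisfied.
Vote: requires three-fifths of the votes cast (323 − 13 abstaining = 310); 3/5 of 310 = 186, so 186 needed; 187 in favor. Satisfied.

Invalid — quorum requirement not satisfied.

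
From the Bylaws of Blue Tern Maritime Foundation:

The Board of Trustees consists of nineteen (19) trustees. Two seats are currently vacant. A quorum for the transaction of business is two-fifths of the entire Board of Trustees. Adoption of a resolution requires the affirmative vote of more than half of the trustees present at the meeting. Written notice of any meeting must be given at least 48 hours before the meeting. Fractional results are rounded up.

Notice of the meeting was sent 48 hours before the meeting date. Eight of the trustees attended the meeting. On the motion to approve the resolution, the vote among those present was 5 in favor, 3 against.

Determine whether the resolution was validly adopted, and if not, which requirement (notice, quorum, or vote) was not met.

Notice: 48 hours given; 48 required (48 ≥ 48). Satisfied.
Quorum: 8 present; quorum is 8. Satisfied.
Vote: the resolution requires a majority of the trustees present (8). A majority of 8 is 5, so 5 affirmative votes are needed; 5 voted in favor. Satisfied.

Valid — all requirements satisfied.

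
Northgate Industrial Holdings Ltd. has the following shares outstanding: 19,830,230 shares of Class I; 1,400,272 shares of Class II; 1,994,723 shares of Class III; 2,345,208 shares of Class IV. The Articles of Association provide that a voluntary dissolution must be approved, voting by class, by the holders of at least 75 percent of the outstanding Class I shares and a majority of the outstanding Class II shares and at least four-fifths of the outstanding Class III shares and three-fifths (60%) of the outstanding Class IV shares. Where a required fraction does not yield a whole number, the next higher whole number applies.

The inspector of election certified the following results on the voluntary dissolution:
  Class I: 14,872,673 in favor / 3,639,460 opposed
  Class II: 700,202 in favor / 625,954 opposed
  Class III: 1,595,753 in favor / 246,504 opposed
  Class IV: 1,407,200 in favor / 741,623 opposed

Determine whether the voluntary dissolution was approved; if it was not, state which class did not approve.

Not approved — the Class III shares did not give the required vote.

Class I: 3/4 of 19830230 = 14872672.50, rounded up to 14872673; 14,872,673 required, 14,872,673 in favor — approved.
Class II: a majority of 1400272 is 700137; 700,137 required, 700,202 in favor — approved.
Class III: 4/5 of 1994723 = 1595778.40, rounded up to 1595779; 1,595,779 required, 1,595,753 in favor — not approved.
Class IV: 3/5 of 2345208 = 1407124.80, rounded up to 1407125; 1,407,125 required, 1,407,200 in favor — approved.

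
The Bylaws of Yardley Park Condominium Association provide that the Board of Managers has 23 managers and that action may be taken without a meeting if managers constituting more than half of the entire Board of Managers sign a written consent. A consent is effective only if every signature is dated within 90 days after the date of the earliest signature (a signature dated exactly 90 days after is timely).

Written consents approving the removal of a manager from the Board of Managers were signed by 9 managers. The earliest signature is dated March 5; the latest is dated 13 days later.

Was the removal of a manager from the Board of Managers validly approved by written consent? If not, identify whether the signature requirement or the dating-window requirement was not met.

Not effective — insufficient signatures.

Signatures required: more than half of 23 — a majority of 23 is 12, so 12 needed; 9 signed. Insufficient.
Dating window: the latest signature is 13 days after the earliest; the limit is 90 days. Within the window.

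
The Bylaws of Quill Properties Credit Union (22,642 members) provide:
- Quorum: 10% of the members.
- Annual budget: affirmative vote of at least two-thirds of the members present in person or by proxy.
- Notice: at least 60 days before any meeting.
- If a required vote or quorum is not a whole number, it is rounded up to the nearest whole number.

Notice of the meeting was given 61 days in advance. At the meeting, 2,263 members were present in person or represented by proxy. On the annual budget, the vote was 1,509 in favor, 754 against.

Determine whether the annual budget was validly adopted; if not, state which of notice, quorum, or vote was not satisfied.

Notice: 61 days given; 60 required. Satisfied.
Quorum: 10% of 22,642 = 2,264.20, rounded up to 2,265; 2,263 present. Not satisfied.
Vote: requires two-thirds of those present (2,263); 2/3 of 2263 = 1508.67, rounded up to 1509, so 1,509 needed; 1,509 in favor. Satisfied.

Invalid — quorum requirement not satisfied.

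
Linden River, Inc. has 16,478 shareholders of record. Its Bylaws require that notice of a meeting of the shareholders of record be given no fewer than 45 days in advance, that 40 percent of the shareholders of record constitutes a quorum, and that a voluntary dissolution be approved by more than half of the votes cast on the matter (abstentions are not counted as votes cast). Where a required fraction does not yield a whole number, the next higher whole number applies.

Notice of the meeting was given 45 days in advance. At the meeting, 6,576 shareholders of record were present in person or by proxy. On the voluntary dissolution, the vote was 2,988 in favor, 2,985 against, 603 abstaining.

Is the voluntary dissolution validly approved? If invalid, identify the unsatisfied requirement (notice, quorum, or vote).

Invalid — quorum requirement not satisfied.

Notice: 45 days given; 45 required. Satisfied.
Quorum: 40% of 16,478 = 6,591.20, rounded up to 6,592; 6,576 present. Not satisfied.
Vote: requires a majority of the votes cast (6,576 − 603 abstaining = 5,973); a majority of 5973 is 2987, so 2,987 needed; 2,988 in favor. Satisfied.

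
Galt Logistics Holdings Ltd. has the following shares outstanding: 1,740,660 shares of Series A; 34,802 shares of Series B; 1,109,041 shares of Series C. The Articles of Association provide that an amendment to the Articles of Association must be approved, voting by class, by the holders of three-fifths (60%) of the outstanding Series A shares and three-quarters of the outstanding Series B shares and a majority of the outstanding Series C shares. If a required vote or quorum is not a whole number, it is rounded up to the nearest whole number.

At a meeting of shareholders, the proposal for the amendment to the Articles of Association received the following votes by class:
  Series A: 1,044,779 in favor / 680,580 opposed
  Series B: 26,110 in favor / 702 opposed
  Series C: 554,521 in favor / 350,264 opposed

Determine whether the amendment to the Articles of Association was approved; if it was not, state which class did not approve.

Approved — every class gave the required vote.

Series A: 3/5 of 1740660 = 1044396; 1,044,396 required, 1,044,779 in favor — approved.
Series B: 3/4 of 34802 = 26101.50, rounded up to 26102; 26,102 required, 26,110 in favor — approved.
Series C: a majority of 1109041 is 554521; 554,521 required, 554,521 in favor — approved.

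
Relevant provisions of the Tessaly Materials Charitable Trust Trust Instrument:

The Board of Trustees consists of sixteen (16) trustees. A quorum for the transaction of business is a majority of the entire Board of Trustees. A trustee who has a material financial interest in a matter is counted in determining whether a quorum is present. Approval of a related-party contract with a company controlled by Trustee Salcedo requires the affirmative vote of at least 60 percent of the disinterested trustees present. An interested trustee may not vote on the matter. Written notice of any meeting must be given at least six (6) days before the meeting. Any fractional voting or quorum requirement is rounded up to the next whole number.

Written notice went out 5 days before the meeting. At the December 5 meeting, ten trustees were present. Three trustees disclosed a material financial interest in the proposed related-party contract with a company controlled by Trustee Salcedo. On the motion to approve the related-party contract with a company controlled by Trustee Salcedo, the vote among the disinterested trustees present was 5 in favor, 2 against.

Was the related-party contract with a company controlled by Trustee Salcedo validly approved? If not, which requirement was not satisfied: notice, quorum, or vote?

Notice: 5 days given; 6 required (5 < 6). Not satisfied.
Quorum: 10 present (interested trustees count toward quorum); quorum is 9. Satisfied.
Vote: the related-party contract with a company controlled by Trustee Salcedo requires three-fifths of the disinterested trustees present (10 − 3 = 7). 3/5 of 7 = 4.20, rounded up to 5, so 5 affirmative votes are needed; 5 voted in favor. Satisfied.

Invalid — notice requirement not satisfied.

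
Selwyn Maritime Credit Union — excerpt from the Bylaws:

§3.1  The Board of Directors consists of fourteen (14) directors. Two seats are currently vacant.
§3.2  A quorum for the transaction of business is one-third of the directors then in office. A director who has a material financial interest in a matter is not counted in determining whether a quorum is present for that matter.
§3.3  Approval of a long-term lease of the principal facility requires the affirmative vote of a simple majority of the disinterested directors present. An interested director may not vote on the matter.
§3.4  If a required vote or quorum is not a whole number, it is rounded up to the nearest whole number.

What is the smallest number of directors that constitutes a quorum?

1/3 of 12 = 4.

4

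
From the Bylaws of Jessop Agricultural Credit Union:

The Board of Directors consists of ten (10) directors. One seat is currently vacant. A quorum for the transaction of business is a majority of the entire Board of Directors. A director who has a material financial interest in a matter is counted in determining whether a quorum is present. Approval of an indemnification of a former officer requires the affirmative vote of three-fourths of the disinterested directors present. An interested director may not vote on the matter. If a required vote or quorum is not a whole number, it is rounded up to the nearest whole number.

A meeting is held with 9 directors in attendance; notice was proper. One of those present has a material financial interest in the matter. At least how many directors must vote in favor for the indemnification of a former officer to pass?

6

The indemnification of a former officer requires three-fourths of the disinterested directors present (9 − 1 = 8).
3/4 of 8 = 6.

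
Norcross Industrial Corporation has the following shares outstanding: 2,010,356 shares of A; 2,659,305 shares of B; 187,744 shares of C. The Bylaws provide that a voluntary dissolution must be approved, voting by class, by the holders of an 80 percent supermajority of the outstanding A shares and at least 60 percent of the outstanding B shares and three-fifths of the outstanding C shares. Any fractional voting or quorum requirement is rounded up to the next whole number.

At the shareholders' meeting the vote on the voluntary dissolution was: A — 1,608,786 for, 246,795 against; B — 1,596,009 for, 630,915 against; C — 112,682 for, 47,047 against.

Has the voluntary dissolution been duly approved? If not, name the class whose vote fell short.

Approved — every class gave the required vote.

A: 4/5 of 2010356 = 1608284.80, rounded up to 1608285; 1,608,285 required, 1,608,786 in favor — approved.
B: 3/5 of 2659305 = 1595583; 1,595,583 required, 1,596,009 in favor — approved.
C: 3/5 of 187744 = 112646.40, rounded up to 112647; 112,647 required, 112,682 in favor — approved.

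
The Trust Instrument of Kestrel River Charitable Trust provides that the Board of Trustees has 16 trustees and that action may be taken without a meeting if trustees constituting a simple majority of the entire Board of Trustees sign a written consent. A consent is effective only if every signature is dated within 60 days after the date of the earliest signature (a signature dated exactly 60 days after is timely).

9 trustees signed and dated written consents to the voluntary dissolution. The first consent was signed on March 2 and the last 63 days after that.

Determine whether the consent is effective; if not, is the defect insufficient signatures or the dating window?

Signatures required: a simple majority of 16 — a majority of 16 is 9, so 9 needed; 9 signed. Sufficient.
Dating window: the latest signature is 63 days after the earliest; the limit is 60 days. Outside the window.

Not effective — dating-window requirement not satisfied.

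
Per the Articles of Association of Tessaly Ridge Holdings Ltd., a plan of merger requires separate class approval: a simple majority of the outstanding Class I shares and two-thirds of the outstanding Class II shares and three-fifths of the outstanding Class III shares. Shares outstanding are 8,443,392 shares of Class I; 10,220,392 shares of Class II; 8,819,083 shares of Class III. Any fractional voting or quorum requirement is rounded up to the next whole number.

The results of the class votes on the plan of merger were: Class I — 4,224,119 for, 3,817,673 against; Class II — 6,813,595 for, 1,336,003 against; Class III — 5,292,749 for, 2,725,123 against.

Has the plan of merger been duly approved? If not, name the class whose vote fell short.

Approved — every class gave the required vote.

Class I: a majority of 8443392 is 4221697; 4,221,697 required, 4,224,119 in favor — approved.
Class II: 2/3 of 10220392 = 6813594.67, rounded up to 6813595; 6,813,595 required, 6,813,595 in favor — approved.
Class III: 3/5 of 8819083 = 5291449.80, rounded up to 5291450; 5,291,450 required, 5,292,749 in favor — approved.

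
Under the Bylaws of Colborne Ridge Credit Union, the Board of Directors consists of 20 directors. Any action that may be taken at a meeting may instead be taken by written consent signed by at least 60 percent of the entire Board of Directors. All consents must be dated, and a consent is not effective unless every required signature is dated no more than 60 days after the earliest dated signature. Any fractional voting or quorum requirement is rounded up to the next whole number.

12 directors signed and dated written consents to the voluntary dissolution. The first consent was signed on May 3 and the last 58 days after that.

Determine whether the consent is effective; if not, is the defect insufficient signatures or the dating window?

Signatures required: at least 60 percent of 20 — 3/5 of 20 = 12, so 12 needed; 12 signed. Sufficient.
Dating window: the latest signature is 58 days after the earliest; the limit is 60 days. Within the window.

Effective — both the signature and dating-window requirements are satisfied.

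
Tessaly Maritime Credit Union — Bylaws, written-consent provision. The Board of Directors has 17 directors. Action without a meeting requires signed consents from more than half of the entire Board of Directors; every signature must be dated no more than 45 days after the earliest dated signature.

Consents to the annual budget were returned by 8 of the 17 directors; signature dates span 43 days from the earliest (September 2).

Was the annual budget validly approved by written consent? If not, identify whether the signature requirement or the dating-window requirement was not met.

Not effective — insufficient signatures.

Signatures required: more than half of 17 — a majority of 17 is 9, so 9 needed; 8 signed. Insufficient.
Dating window: the latest signature is 43 days after the earliest; the limit is 45 days. Within the window.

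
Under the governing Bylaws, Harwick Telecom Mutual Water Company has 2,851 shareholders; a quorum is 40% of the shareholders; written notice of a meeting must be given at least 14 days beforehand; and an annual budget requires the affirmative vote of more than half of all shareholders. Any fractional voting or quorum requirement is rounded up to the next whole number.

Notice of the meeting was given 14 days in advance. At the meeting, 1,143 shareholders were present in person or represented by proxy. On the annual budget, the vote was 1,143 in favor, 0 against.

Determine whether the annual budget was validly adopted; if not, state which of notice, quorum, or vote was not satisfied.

Invalid — vote requirement not satisfied.

Notice: 14 days given; 14 required. Satisfied.
Quorum: 40% of 2,851 = 1,140.40, rounded up to 1,141; 1,143 present. Satisfied.
Vote: requires a majority of all shareholders (2,851); a majority of 2851 is 1426, so 1,426 needed; 1,143 in favor. Not satisfied.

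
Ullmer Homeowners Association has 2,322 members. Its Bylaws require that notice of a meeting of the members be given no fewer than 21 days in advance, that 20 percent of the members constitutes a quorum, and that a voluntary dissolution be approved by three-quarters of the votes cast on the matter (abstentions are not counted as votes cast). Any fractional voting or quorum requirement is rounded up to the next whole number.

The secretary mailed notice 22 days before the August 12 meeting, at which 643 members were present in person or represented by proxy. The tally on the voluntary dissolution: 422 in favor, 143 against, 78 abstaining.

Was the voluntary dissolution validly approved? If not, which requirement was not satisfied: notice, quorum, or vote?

Notice: 22 days given; 21 required. Satisfied.
Quorum: 20% of 2,322 = 464.40, rounded up to 465; 643 present. Satisfied.
Vote: requires three-fourths of the votes cast (643 − 78 abstaining = 565); 3/4 of 565 = 423.75, rounded up to 424, so 424 needed; 422 in favor. Not satisfied.

Invalid — vote requirement not satisfied.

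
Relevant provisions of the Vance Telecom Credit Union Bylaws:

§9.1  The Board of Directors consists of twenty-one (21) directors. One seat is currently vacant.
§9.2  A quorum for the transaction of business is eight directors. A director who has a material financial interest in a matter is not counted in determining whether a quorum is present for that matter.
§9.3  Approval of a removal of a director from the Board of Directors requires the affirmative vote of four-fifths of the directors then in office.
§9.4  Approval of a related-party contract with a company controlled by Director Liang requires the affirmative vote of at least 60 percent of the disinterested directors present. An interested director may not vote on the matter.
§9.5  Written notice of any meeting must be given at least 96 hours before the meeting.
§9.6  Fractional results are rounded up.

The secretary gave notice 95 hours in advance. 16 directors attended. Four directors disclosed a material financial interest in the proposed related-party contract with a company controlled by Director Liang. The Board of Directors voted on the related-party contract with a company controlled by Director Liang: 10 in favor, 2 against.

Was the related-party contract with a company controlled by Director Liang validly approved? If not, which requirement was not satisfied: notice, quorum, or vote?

Notice: 95 hours given; 96 required (95 < 96). Not satisfied.
Quorum: 16 present, but the 4 interested directors do not count, leaving 12. Quorum is 8. Satisfied.
Vote: the related-party contract with a company controlled by Director Liang requires three-fifths of the disinterested directors present (16 − 4 = 12). 3/5 of 12 = 7.20, rounded up to 8, so 8 affirmative votes are needed; 10 voted in favor. Satisfied.

Invalid — notice requirement not satisfied.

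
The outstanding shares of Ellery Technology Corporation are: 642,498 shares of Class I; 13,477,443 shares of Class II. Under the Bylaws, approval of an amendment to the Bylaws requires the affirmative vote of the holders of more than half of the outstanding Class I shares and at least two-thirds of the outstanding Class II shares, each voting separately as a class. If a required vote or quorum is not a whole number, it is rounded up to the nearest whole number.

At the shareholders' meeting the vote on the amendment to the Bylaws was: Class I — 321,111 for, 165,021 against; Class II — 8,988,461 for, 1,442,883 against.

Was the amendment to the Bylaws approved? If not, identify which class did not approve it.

Not approved — the Class I shares did not give the required vote.

Class I: a majority of 642498 is 321250; 321,250 required, 321,111 in favor — not approved.
Class II: 2/3 of 13477443 = 8984962; 8,984,962 required, 8,988,461 in favor — approved.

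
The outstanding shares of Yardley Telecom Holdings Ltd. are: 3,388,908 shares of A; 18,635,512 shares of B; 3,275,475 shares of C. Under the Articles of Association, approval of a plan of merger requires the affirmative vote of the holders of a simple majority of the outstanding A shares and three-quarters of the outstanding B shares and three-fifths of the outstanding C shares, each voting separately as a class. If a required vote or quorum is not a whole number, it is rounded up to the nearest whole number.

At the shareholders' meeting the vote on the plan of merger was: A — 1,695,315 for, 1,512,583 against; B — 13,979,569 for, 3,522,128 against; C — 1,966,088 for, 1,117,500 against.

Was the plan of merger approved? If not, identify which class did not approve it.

Approved — every class gave the required vote.

A: a majority of 3388908 is 1694455; 1,694,455 required, 1,695,315 in favor — approved.
B: 3/4 of 18635512 = 13976634; 13,976,634 required, 13,979,569 in favor — approved.
C: 3/5 of 3275475 = 1965285; 1,965,285 required, 1,966,088 in favor — approved.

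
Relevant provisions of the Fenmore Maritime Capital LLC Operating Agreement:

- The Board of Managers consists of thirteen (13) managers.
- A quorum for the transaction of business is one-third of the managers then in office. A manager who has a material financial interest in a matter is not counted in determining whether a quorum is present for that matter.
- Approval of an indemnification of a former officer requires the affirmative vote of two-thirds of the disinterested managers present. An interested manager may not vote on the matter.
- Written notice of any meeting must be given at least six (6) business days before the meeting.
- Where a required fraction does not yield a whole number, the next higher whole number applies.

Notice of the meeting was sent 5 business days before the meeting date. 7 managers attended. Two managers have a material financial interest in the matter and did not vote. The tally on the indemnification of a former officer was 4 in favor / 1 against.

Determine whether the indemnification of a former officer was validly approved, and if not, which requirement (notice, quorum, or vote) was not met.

Notice: 5 business days given; 6 required (5 < 6). Not satisfied.
Quorum: 7 present, but the 2 interested managers do not count, leaving 5. Quorum is 5. Satisfied.
Vote: the indemnification of a former officer requires two-thirds of the disinterested managers present (7 − 2 = 5). 2/3 of 5 = 3.33, rounded up to 4, so 4 affirmative votes are needed; 4 voted in favor. Satisfied.

Invalid — notice requirement not satisfied.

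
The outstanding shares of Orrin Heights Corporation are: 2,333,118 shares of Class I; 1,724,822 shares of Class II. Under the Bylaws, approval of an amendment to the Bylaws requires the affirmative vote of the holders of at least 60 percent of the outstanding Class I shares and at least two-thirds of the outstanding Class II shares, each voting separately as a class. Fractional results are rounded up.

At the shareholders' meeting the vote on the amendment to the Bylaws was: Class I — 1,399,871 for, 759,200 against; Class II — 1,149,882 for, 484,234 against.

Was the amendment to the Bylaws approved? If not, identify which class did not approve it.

Class I: 3/5 of 2333118 = 1399870.80, rounded up to 1399871; 1,399,871 required, 1,399,871 in favor — approved.
Class II: 2/3 of 1724822 = 1149881.33, rounded up to 1149882; 1,149,882 required, 1,149,882 in favor — approved.

Approved — every class gave the required vote.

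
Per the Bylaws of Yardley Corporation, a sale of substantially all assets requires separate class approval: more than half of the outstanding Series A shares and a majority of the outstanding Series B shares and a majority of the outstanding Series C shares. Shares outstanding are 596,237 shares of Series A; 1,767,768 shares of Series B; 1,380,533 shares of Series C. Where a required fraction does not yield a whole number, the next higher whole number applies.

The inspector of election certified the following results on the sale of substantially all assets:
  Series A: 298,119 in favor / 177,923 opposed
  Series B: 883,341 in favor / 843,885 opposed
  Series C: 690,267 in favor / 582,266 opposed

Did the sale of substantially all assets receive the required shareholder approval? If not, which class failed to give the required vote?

Series A: a majority of 596237 is 298119; 298,119 required, 298,119 in favor — approved.
Series B: a majority of 1767768 is 883885; 883,885 required, 883,341 in favor — not approved.
Series C: a majority of 1380533 is 690267; 690,267 required, 690,267 in favor — approved.

Not approved — the Series B shares did not give the required vote.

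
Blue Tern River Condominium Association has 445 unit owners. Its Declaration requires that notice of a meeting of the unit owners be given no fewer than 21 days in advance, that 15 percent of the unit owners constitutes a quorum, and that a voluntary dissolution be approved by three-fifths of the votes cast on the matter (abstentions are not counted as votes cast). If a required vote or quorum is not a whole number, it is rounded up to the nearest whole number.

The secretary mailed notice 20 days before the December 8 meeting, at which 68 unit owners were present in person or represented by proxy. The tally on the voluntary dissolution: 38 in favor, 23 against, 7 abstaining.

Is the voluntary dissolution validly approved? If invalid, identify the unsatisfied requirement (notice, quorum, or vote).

Invalid — notice requirement not satisfied.

Notice: 20 days given; 21 required. Not satisfied.
Quorum: 15% of 445 = 66.75, rounded up to 67; 68 present. Satisfied.
Vote: requires three-fifths of the votes cast (68 − 7 abstaining = 61); 3/5 of 61 = 36.60, rounded up to 37, so 37 needed; 38 in favor. Satisfied.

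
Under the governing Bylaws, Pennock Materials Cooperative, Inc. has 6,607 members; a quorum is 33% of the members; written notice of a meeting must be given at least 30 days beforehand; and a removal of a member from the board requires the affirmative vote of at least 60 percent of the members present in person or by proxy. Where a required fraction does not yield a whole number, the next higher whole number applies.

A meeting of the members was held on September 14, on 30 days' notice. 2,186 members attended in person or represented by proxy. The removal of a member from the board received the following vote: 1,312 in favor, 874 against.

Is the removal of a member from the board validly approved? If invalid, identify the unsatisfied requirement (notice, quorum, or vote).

Notice: 30 days given; 30 required. Satisfied.
Quorum: 33% of 6,607 = 2,180.31, rounded up to 2,181; 2,186 present. Satisfied.
Vote: requires three-fifths of those present (2,186); 3/5 of 2186 = 1311.60, rounded up to 1312, so 1,312 needed; 1,312 in favor. Satisfied.

Valid — all requirements satisfied.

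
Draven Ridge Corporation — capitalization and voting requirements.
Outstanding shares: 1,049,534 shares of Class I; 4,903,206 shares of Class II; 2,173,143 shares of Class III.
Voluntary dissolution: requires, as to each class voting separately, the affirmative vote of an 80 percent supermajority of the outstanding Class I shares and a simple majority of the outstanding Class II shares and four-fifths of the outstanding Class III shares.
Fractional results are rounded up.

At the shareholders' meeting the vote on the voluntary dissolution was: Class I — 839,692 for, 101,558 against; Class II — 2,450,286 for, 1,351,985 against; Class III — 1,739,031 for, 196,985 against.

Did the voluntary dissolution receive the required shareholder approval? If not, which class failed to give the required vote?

Not approved — the Class II shares did not give the required vote.

Class I: 4/5 of 1049534 = 839627.20, rounded up to 839628; 839,628 required, 839,692 in favor — approved.
Class II: a majority of 4903206 is 2451604; 2,451,604 required, 2,450,286 in favor — not approved.
Class III: 4/5 of 2173143 = 1738514.40, rounded up to 1738515; 1,738,515 required, 1,739,031 in favor — approved.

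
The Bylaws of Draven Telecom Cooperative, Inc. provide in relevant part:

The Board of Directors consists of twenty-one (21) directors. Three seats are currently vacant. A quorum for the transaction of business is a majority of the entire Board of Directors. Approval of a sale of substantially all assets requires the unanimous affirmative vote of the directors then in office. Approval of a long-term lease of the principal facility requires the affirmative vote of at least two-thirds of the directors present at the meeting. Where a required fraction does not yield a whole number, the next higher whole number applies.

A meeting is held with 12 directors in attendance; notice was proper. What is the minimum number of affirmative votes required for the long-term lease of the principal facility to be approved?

8

The long-term lease of the principal facility requires two-thirds of the directors present (12).
2/3 of 12 = 8.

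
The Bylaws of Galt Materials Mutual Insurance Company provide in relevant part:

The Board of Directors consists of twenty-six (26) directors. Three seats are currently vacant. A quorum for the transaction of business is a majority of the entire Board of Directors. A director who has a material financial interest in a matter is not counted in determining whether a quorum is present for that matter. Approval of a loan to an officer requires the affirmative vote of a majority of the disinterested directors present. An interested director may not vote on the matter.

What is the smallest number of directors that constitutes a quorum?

14

A majority of 26 is 14.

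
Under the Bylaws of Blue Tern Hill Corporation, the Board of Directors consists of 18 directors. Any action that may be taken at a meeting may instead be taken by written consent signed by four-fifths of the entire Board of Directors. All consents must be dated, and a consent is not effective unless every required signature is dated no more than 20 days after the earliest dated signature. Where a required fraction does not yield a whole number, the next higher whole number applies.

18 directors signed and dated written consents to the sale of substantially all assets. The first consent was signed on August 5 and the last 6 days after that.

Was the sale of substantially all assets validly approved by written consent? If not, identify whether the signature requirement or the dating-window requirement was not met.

Signatures required: four-fifths of 18 — 4/5 of 18 = 14.40, rounded up to 15, so 15 needed; 18 signed. Sufficient.
Dating window: the latest signature is 6 days after the earliest; the limit is 20 days. Within the window.

Effective — both the signature and dating-window requirements are satisfied.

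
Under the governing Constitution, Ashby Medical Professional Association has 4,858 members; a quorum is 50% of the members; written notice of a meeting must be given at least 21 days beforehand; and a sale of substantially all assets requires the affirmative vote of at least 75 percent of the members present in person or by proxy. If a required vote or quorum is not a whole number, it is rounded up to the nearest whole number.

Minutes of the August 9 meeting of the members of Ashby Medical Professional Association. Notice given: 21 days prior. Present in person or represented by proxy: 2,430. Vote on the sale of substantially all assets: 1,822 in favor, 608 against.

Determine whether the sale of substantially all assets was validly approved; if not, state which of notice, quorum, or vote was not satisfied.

Notice: 21 days given; 21 required. Satisfied.
Quorum: 50% of 4,858 = 2,429; 2,430 present. Satisfied.
Vote: requires three-fourths of those present (2,430); 3/4 of 2430 = 1822.50, rounded up to 1823, so 1,823 needed; 1,822 in favor. Not satisfied.

Invalid — vote requirement not satisfied.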